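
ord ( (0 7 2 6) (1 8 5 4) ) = 4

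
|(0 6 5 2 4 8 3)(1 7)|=14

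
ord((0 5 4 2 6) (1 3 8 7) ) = 20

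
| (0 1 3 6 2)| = 5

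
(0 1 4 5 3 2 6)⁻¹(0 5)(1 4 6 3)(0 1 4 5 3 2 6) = (0 2 4 5)(1 3)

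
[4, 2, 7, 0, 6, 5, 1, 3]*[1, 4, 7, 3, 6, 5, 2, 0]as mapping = [0→6, 1→7, 2→0, 3→1, 4→2, 5→5, 6→4, 7→3]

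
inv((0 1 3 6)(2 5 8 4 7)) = (0 6 3 1)(2 7 4 8 5)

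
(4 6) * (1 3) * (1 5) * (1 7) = (1 3 5 7)(4 6)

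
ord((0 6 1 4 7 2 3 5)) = 8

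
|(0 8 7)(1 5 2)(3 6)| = 6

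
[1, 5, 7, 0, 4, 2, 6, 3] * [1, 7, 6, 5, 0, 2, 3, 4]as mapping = [0→7, 1→2, 2→4, 3→1, 4→0, 5→6, 6→3, 7→5]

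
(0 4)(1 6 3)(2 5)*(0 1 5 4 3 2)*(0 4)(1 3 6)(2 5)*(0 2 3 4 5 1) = (0 6 1)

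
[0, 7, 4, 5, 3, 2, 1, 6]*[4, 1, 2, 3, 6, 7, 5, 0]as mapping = [0→4, 1→0, 2→6, 3→7, 4→3, 5→2, 6→1, 7→5]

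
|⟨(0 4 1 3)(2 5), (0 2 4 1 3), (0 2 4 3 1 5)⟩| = 720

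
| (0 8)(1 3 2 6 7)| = 10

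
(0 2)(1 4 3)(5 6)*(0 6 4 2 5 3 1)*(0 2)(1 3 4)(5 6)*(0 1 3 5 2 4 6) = (3 4 5)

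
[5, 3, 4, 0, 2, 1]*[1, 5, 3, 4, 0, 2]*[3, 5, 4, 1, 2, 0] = [4, 2, 3, 5, 1, 0]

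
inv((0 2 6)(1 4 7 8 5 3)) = (0 6 2)(1 3 5 8 7 4)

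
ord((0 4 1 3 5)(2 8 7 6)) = 20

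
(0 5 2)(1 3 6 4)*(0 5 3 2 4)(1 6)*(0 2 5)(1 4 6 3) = (0 1 5 6 2)(3 4)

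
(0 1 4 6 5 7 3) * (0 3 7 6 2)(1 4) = (0 4 2)(5 6)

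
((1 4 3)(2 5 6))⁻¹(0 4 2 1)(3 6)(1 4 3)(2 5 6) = (0 3 5 4)(1 2)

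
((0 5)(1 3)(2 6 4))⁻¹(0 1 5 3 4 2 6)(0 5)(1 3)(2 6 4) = (0 1 2 6 4 5 3)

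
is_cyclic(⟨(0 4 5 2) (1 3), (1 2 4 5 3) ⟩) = no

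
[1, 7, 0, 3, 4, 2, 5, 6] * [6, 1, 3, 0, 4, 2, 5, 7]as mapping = [0→1, 1→7, 2→6, 3→0, 4→4, 5→3, 6→2, 7→5]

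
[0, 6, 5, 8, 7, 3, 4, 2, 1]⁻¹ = [0, 8, 7, 5, 6, 2, 1, 4, 3]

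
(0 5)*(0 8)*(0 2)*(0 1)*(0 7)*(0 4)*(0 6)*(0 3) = (0 5 8 2 1 7 4 6 3)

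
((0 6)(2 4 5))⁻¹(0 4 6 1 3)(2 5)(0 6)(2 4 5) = (0 1 3 6 5)(2 4)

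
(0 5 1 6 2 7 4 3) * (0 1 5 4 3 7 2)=(0 4 7 3 1 6)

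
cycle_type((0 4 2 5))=4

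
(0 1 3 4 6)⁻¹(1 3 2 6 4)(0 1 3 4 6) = (0 6 3 4 2)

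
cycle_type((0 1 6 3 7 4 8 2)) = 8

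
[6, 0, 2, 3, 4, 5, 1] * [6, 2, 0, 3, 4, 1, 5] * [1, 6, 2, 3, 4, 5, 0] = [5, 0, 1, 3, 4, 6, 2]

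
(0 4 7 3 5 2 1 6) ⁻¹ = (0 6 1 2 5 3 7 4) 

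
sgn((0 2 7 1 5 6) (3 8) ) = 1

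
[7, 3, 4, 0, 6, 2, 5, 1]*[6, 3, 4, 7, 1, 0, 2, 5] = [5, 7, 1, 6, 2, 4, 0, 3]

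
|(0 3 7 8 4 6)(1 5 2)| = 6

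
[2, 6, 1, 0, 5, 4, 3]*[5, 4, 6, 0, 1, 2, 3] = [6, 3, 4, 5, 2, 1, 0]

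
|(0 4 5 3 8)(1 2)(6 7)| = 10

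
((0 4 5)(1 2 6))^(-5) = (0 4 5)(1 2 6)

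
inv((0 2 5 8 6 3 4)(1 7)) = (0 4 3 6 8 5 2)(1 7)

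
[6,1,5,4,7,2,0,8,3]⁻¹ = [6,1,5,8,3,2,0,4,7]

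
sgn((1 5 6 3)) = -1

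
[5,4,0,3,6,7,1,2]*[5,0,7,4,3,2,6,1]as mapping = [0→2,1→3,2→5,3→4,4→6,5→1,6→0,7→7]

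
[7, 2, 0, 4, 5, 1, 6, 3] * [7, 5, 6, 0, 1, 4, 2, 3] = [3, 6, 7, 1, 4, 5, 2, 0]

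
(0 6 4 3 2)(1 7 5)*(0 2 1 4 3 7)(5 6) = (0 5 4 7 6 3 1)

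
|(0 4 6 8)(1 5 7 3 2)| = 20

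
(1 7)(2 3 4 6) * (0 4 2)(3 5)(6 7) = (0 4 7 1 6)(2 5 3)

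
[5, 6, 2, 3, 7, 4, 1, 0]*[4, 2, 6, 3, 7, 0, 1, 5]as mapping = [0→0, 1→1, 2→6, 3→3, 4→5, 5→7, 6→2, 7→4]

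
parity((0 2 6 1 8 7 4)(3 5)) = odd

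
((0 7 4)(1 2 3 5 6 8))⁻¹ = (0 4 7)(1 8 6 5 3 2)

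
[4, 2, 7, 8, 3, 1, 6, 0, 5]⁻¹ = [7, 5, 1, 4, 0, 8, 6, 2, 3]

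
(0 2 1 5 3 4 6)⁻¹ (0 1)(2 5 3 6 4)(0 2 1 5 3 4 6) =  (0 6 1 3 4)(2 5)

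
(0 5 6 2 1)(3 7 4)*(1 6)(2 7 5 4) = (0 4 3 5 1)(2 6 7)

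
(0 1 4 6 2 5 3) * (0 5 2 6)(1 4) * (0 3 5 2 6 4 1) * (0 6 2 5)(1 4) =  (0 4 3 5)(1 6)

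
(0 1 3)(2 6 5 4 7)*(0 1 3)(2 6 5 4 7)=(0 3 1)(2 5 7 6 4)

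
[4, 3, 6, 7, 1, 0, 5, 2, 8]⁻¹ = [5, 4, 7, 1, 0, 6, 2, 3, 8]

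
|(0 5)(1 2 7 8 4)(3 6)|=10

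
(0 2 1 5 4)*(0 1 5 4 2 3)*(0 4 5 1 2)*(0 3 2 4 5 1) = (0 2)(3 5)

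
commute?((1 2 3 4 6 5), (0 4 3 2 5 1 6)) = no:(1 2 3 4 6 5) * (0 4 3 2 5 1 6) = (0 4)(1 5 6), (0 4 3 2 5 1 6) * (1 2 3 4 6 5) = (0 6)(1 5 2)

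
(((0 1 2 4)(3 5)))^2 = (0 2)(1 4)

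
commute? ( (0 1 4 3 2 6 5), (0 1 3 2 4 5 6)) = no: (0 1 4 3 2 6 5)*(0 1 3 2 4 5 6) = (0 3 4 2)(1 5), (0 1 3 2 4 5 6)*(0 1 4 3 2 6 5) = (0 4)(1 2 3 6)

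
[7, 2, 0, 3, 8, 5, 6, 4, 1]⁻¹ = [2, 8, 1, 3, 7, 5, 6, 0, 4]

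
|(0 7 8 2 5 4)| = 6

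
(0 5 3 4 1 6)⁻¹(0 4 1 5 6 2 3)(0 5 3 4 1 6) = (0 2 4 5 1 6 3)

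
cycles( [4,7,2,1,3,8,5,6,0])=(0 4 3 1 7 6 5 8)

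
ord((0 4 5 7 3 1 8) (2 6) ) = 14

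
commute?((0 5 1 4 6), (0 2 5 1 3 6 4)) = no:(0 5 1 4 6)*(0 2 5 1 3 6 4) = (0 1)(2 5 3 6), (0 2 5 1 3 6 4)*(0 5 1 4 6) = (0 2 1 3)(4 5)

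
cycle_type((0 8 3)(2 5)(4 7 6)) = 2.3^2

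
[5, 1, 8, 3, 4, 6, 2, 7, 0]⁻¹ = [8, 1, 6, 3, 4, 0, 5, 7, 2]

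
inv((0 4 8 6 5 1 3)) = (0 3 1 5 6 8 4)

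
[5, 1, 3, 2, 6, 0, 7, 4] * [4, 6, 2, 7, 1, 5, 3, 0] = [5, 6, 7, 2, 3, 4, 0, 1] 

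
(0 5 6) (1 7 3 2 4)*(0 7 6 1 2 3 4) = (0 5 1 6 7 4 2) 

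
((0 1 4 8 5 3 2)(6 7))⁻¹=(0 2 3 5 8 4 1)(6 7)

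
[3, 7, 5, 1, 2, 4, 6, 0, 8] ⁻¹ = [7, 3, 4, 0, 5, 2, 6, 1, 8] 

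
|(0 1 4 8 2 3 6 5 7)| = 9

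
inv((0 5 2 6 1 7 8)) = (0 8 7 1 6 2 5)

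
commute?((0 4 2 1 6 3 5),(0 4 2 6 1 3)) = no:(0 4 2 1 6 3 5)*(0 4 2 6 1 3) = (0 2 3 5 4 6),(0 4 2 6 1 3)*(0 4 2 1 6 3 5) = (0 2 3 4 1 5)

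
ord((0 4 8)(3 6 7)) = 3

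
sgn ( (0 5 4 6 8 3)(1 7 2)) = -1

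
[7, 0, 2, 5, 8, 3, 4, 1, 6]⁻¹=[1, 7, 2, 5, 6, 3, 8, 0, 4]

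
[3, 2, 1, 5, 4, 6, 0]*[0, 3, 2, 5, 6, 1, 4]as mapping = [0→5, 1→2, 2→3, 3→1, 4→6, 5→4, 6→0]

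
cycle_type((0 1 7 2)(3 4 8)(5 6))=2.3.4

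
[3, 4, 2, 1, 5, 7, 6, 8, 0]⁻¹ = [8, 3, 2, 0, 1, 4, 6, 5, 7]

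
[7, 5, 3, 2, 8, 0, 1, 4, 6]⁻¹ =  [5, 6, 3, 2, 7, 1, 8, 0, 4]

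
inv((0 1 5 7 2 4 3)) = (0 3 4 2 7 5 1)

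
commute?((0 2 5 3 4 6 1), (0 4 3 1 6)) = no:(0 2 5 3 4 6 1) * (0 4 3 1 6) = (0 2 5 1 4), (0 4 3 1 6) * (0 2 5 3 4 6 1) = (0 6 2 5 3)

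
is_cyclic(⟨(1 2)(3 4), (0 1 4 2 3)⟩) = no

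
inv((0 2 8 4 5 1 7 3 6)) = (0 6 3 7 1 5 4 8 2)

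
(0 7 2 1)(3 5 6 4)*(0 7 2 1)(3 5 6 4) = (0 2)(1 7)(3 6)(4 5)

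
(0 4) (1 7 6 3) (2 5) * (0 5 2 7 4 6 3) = (0 6) (1 4 5 7 3) 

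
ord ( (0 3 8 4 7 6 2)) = 7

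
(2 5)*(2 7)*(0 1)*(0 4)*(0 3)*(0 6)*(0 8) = (0 1 4 3 6 8)(2 5 7)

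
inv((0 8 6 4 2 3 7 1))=(0 1 7 3 2 4 6 8)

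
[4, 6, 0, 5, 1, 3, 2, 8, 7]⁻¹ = [2, 4, 6, 5, 0, 3, 1, 8, 7]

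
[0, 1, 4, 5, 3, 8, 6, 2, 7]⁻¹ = [0, 1, 7, 4, 2, 3, 6, 8, 5]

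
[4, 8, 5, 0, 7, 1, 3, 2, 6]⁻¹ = [3, 5, 7, 6, 0, 2, 8, 4, 1]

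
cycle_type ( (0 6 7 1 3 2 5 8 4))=9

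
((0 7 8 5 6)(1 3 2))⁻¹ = (0 6 5 8 7)(1 2 3)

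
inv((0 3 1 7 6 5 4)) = (0 4 5 6 7 1 3)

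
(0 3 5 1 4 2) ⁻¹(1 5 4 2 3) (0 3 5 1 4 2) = (0 5 4 1 2) 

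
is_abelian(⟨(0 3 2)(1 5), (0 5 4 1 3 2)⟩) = no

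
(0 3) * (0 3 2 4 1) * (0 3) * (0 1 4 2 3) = (0 3 1)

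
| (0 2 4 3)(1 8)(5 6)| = 4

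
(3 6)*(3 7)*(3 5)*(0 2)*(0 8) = (0 2 8)(3 6 7 5)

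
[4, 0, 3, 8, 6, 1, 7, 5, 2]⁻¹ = [1, 5, 8, 2, 0, 7, 4, 6, 3]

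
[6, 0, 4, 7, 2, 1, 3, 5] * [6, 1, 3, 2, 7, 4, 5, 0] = [5, 6, 7, 0, 3, 1, 2, 4]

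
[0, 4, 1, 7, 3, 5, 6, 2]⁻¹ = [0, 2, 7, 4, 1, 5, 6, 3]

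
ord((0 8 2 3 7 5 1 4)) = 8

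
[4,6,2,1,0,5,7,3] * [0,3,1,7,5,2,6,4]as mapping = [0→5,1→6,2→1,3→3,4→0,5→2,6→4,7→7]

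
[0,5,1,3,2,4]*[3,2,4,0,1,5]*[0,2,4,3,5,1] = [3,1,4,0,5,2]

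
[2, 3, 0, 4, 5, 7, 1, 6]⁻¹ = [2, 6, 0, 1, 3, 4, 7, 5]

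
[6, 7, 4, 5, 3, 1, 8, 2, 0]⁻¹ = [8, 5, 7, 4, 2, 3, 0, 1, 6]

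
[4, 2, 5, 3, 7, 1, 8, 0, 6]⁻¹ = [7, 5, 1, 3, 0, 2, 8, 4, 6]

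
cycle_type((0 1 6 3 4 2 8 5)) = 8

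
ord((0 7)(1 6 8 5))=4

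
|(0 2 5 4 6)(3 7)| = 10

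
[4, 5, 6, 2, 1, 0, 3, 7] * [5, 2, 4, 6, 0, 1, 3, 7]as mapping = [0→0, 1→1, 2→3, 3→4, 4→2, 5→5, 6→6, 7→7]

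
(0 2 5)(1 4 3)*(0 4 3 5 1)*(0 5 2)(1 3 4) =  (1 4 2 3 5)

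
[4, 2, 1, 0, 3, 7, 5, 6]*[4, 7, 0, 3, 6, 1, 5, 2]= [6, 0, 7, 4, 3, 2, 1, 5]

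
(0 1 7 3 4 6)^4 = (0 4 7)(1 6 3)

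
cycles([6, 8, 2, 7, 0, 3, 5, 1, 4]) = (0 6 5 3 7 1 8 4)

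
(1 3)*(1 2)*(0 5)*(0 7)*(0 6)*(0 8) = (0 5 7 6 8)(1 3 2)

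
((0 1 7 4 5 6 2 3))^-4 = (0 5)(1 6)(2 7)(3 4)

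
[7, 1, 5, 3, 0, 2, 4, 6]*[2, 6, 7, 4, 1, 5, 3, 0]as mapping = [0→0, 1→6, 2→5, 3→4, 4→2, 5→7, 6→1, 7→3]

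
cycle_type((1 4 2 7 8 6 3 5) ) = 8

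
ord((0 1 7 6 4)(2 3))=10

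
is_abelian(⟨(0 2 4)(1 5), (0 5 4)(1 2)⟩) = no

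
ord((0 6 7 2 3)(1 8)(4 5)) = 10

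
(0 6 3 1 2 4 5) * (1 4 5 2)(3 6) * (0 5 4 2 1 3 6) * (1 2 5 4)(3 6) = (0 3 5 4 2 1 6)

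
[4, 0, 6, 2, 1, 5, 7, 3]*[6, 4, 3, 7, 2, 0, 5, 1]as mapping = [0→2, 1→6, 2→5, 3→3, 4→4, 5→0, 6→1, 7→7]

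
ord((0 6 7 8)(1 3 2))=12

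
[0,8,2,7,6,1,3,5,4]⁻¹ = [0,5,2,6,8,7,4,3,1]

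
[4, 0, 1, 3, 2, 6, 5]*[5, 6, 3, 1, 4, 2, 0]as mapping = [0→4, 1→5, 2→6, 3→1, 4→3, 5→0, 6→2]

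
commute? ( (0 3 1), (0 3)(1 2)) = no: (0 3 1)*(0 3)(1 2) = (1 3 2), (0 3)(1 2)*(0 3 1) = (0 1 2)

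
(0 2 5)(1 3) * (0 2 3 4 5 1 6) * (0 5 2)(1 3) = (0 1 4 2 3 6 5)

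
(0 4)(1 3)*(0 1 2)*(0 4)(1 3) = (2 4 3)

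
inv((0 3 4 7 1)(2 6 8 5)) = (0 1 7 4 3)(2 5 8 6)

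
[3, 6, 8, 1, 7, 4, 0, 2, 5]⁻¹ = [6, 3, 7, 0, 5, 8, 1, 4, 2]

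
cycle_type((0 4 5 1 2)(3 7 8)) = 3.5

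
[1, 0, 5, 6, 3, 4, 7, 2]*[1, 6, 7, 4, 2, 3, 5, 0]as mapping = [0→6, 1→1, 2→3, 3→5, 4→4, 5→2, 6→0, 7→7]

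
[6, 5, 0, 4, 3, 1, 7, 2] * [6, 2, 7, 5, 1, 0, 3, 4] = [3, 0, 6, 1, 5, 2, 4, 7]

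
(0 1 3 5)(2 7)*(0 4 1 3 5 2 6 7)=(0 3 2)(1 5 4)(6 7)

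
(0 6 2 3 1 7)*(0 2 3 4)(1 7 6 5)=(0 5 1 6 3 7 2 4)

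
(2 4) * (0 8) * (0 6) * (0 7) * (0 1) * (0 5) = (0 8 6 7 1 5)(2 4)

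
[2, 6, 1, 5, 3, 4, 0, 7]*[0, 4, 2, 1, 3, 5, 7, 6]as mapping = [0→2, 1→7, 2→4, 3→5, 4→1, 5→3, 6→0, 7→6]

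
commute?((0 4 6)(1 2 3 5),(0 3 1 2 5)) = no:(0 4 6)(1 2 3 5) * (0 3 1 2 5) = (0 4 6 3)(1 5 2),(0 3 1 2 5) * (0 4 6)(1 2 3 5) = (0 5 4 6)(1 3 2)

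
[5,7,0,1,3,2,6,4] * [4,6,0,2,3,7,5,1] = [7,1,4,6,2,0,5,3]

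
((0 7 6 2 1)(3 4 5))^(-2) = (0 2 7 1 6)(3 4 5)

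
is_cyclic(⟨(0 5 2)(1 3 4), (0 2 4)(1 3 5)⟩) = no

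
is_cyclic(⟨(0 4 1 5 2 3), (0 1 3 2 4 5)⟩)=no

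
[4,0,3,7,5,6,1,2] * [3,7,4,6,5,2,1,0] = [5,3,6,0,2,1,7,4]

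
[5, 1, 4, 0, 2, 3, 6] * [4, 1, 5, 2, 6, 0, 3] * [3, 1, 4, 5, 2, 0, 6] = [3, 1, 6, 2, 0, 4, 5]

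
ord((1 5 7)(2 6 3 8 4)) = 15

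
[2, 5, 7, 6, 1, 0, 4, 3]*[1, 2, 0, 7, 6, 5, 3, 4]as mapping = [0→0, 1→5, 2→4, 3→3, 4→2, 5→1, 6→6, 7→7]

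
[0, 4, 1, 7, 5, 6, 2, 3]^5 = [0, 1, 2, 7, 4, 5, 6, 3]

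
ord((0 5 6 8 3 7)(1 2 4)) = 6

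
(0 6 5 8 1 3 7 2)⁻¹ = (0 2 7 3 1 8 5 6)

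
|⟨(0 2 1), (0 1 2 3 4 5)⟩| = 720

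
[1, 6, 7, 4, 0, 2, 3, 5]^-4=[1, 6, 5, 4, 0, 7, 3, 2]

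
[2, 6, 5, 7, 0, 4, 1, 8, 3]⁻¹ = [4, 6, 0, 8, 5, 2, 1, 3, 7]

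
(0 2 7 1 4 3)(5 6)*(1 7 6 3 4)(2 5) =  (0 5 3)(2 6)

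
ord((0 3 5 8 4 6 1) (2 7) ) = 14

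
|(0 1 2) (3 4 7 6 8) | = 15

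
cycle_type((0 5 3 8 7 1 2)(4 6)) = 2.7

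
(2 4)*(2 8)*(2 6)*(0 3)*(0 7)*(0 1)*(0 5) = (0 3 7 1 5)(2 4 8 6)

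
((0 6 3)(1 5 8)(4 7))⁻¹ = (0 3 6)(1 8 5)(4 7)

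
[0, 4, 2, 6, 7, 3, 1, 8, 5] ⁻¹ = [0, 6, 2, 5, 1, 8, 3, 4, 7] 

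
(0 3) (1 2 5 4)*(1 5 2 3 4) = (0 4 5 1 3) 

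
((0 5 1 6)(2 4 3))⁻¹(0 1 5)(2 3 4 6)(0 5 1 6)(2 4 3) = (0 4 2 3)(1 5 6)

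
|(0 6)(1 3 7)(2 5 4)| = 6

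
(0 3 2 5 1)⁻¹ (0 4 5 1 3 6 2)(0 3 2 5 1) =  (0 2 6 5 3 4 1)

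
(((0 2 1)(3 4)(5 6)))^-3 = (3 4)(5 6)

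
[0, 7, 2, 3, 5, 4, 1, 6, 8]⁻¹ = [0, 6, 2, 3, 5, 4, 7, 1, 8]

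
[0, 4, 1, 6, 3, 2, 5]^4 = [0, 5, 6, 1, 2, 3, 4]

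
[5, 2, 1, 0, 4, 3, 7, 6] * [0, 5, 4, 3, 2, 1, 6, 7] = [1, 4, 5, 0, 2, 3, 7, 6]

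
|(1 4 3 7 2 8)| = 6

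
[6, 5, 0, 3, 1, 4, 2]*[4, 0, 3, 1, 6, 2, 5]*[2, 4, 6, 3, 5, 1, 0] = [1, 6, 5, 4, 2, 0, 3]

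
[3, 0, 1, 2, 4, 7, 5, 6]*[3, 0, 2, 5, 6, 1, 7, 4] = [5, 3, 0, 2, 6, 4, 1, 7]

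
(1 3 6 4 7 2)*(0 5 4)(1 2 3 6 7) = (0 5 4 1 6)(3 7)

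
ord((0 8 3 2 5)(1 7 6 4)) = 20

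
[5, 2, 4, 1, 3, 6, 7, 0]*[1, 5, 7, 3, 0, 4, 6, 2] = [4, 7, 0, 5, 3, 6, 2, 1]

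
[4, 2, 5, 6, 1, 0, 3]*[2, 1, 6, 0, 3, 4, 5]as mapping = [0→3, 1→6, 2→4, 3→5, 4→1, 5→2, 6→0]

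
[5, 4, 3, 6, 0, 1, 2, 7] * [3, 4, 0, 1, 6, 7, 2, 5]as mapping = [0→7, 1→6, 2→1, 3→2, 4→3, 5→4, 6→0, 7→5]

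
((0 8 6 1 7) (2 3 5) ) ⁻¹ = (0 7 1 6 8) (2 5 3) 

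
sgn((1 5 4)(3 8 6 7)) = -1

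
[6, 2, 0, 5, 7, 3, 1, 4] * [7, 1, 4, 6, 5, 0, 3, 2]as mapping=[0→3, 1→4, 2→7, 3→0, 4→2, 5→6, 6→1, 7→5]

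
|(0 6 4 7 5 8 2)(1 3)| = 14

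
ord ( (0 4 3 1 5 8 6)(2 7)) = 14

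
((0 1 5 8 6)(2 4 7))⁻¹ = (0 6 8 5 1)(2 7 4)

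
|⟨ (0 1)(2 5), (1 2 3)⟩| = 60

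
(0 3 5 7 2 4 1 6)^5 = (0 4 5 6 2 3 1 7)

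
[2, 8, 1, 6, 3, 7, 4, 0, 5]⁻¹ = [7, 2, 0, 4, 6, 8, 3, 5, 1]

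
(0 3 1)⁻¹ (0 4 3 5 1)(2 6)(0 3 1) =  (0 3 4 1 5)(2 6)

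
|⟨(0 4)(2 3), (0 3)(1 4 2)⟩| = 120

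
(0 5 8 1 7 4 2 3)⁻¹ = (0 3 2 4 7 1 8 5)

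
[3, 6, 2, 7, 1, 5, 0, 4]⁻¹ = [6, 4, 2, 0, 7, 5, 1, 3]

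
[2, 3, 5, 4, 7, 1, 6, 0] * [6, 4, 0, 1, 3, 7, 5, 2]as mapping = [0→0, 1→1, 2→7, 3→3, 4→2, 5→4, 6→5, 7→6]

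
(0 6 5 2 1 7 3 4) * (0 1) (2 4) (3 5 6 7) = (0 7 5 4 1 3 2) 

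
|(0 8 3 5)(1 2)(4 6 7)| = 12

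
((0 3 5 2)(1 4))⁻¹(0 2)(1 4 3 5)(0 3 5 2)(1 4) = (0 3)(1 5 2 4)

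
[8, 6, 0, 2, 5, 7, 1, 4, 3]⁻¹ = [2, 6, 3, 8, 7, 4, 1, 5, 0]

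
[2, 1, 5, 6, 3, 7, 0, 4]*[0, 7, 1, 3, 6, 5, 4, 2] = [1, 7, 5, 4, 3, 2, 0, 6]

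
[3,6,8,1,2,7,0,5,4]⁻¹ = [6,3,4,0,8,7,1,5,2]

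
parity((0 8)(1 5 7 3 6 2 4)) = odd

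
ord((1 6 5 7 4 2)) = 6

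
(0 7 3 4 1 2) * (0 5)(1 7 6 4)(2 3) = (0 6 4 7 2 5)(1 3)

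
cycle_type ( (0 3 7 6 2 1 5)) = 7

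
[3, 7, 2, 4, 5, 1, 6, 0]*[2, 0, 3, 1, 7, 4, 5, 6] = [1, 6, 3, 7, 4, 0, 5, 2]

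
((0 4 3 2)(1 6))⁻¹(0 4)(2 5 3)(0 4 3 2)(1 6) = (0 5 2)(3 4)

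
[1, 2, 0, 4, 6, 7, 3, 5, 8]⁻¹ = [2, 0, 1, 6, 3, 7, 4, 5, 8]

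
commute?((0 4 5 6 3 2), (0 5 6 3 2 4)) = no:(0 4 5 6 3 2) * (0 5 6 3 2 4) = (2 5 3 4 6), (0 5 6 3 2 4) * (0 4 5 6 3 2) = (0 6 2 5 3)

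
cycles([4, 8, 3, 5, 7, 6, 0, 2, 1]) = (0 4 7 2 3 5 6)(1 8)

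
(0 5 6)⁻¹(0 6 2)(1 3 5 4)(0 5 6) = (0 2 5)(1 3 6 4)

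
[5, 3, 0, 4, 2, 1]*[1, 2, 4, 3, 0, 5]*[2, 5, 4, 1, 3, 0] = [0, 1, 5, 2, 3, 4]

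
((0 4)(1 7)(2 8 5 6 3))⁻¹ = (0 4)(1 7)(2 3 6 5 8)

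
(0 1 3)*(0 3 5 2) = (0 1 5 2)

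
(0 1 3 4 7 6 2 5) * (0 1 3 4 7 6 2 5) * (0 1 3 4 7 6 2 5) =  (0 4 2 1 7 5 3 6)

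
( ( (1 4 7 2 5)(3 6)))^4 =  (1 5 2 7 4)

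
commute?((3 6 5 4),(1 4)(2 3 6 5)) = no:(3 6 5 4) * (1 4)(2 3 6 5) = (1 4 6 2 3 5),(1 4)(2 3 6 5) * (3 6 5 4) = (1 3 5 2 6 4)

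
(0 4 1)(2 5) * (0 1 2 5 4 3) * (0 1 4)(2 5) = (0 3 1 4 5 2)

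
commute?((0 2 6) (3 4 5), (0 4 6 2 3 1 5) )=no:(0 2 6) (3 4 5) * (0 4 6 2 3 1 5)=(0 3 6 4) (1 5), (0 4 6 2 3 1 5) * (0 2 6) (3 4 5)=(0 5 2 4) (1 3) 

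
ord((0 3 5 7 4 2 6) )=7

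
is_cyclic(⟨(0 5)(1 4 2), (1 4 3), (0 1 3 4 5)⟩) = no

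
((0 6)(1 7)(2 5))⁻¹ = (0 6)(1 7)(2 5)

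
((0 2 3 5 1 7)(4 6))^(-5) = (0 2 3 5 1 7)(4 6)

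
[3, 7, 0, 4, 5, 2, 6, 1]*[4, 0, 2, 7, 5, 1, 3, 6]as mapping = [0→7, 1→6, 2→4, 3→5, 4→1, 5→2, 6→3, 7→0]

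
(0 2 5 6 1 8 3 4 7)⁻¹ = (0 7 4 3 8 1 6 5 2)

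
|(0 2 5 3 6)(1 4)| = 10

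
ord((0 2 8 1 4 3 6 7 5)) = 9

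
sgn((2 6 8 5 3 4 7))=1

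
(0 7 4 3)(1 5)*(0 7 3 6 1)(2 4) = (0 3 7 2 4 6 1 5)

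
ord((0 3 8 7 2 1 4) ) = 7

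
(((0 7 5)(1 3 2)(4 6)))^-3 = (4 6)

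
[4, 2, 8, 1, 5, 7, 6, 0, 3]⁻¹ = [7, 3, 1, 8, 0, 4, 6, 5, 2]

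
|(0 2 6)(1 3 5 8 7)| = 15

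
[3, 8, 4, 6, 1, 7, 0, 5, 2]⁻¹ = [6, 4, 8, 0, 2, 7, 3, 5, 1]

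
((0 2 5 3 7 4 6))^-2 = (0 4 3 2 6 7 5)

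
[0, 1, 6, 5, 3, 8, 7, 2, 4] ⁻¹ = [0, 1, 7, 4, 8, 3, 2, 6, 5] 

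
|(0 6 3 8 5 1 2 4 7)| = 9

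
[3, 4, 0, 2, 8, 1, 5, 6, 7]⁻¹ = [2, 5, 3, 0, 1, 6, 7, 8, 4]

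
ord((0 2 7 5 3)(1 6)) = 10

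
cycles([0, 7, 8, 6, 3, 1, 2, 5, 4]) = (1 7 5)(2 8 4 3 6)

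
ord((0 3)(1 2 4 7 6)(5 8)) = 10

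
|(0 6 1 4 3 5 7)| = 7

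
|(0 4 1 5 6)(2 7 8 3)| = 20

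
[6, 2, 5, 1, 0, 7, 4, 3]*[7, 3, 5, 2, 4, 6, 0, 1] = [0, 5, 6, 3, 7, 1, 4, 2]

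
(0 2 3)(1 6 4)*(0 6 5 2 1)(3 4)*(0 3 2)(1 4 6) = (0 4 3 1 5)(2 6)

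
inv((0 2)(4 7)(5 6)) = (0 2)(4 7)(5 6)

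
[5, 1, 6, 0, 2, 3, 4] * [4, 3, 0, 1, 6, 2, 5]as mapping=[0→2, 1→3, 2→5, 3→4, 4→0, 5→1, 6→6]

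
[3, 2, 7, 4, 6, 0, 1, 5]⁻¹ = [5, 6, 1, 0, 3, 7, 4, 2]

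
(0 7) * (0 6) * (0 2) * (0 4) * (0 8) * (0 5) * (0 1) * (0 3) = (0 7 6 2 4 8 5 1 3)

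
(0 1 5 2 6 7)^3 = (0 2)(1 6)(5 7)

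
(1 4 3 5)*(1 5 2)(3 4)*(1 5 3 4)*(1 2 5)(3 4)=(1 3 5 4 2)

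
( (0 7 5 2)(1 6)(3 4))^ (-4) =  ()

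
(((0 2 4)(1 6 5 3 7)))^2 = (0 4 2)(1 5 7 6 3)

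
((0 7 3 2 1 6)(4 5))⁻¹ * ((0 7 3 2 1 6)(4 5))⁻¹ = (0 1 3)(2 7 6)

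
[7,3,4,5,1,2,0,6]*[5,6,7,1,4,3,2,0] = [0,1,4,3,6,7,5,2]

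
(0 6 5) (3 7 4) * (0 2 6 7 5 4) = (0 7) (2 6 4 3 5) 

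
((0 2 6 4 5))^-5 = ()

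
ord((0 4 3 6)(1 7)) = 4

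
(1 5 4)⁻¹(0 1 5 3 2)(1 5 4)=(0 5 4 3 2)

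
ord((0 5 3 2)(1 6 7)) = 12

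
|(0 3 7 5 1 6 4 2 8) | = 9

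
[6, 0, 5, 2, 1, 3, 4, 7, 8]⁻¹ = [1, 4, 3, 5, 6, 2, 0, 7, 8]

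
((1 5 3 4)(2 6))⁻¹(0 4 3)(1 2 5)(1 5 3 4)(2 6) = (0 1 4)(3 5 6)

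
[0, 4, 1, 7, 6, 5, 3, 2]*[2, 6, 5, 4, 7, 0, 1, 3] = [2, 7, 6, 3, 1, 0, 4, 5]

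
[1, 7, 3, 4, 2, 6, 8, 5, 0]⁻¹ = [8, 0, 4, 2, 3, 7, 5, 1, 6]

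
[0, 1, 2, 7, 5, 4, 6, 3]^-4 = [0, 1, 2, 3, 4, 5, 6, 7]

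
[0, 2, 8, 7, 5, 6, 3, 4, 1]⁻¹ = [0, 8, 1, 6, 7, 4, 5, 3, 2]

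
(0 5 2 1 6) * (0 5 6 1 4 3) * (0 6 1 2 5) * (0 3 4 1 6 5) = (0 6 3 5)(1 2)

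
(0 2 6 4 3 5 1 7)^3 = (0 4 1 2 3 7 6 5)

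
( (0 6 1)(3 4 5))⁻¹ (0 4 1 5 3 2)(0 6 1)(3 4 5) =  (0 3 4 2 6 5)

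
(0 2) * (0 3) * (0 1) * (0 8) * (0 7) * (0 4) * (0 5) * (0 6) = (0 2 3 1 8 7 4 5 6)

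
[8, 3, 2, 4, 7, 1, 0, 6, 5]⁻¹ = [6, 5, 2, 1, 3, 8, 7, 4, 0]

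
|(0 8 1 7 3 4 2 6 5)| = 9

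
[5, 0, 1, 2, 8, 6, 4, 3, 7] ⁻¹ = [1, 2, 3, 7, 6, 0, 5, 8, 4] 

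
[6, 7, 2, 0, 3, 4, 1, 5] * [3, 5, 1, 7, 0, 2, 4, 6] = [4, 6, 1, 3, 7, 0, 5, 2]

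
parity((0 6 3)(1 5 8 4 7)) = even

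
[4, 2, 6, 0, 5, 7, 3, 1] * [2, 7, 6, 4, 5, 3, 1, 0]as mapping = [0→5, 1→6, 2→1, 3→2, 4→3, 5→0, 6→4, 7→7]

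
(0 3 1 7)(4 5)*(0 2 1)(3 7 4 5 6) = (0 7 2 1 4 6 3)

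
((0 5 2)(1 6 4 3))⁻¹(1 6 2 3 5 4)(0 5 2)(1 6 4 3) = (0 1 2 3 6 4)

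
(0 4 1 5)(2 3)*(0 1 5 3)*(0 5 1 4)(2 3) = (1 2 5 4)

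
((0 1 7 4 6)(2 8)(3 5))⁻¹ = (0 6 4 7 1)(2 8)(3 5)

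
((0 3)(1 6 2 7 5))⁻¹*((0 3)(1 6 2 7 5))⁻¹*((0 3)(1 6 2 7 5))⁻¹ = (0 3)(1 2 5 6 7)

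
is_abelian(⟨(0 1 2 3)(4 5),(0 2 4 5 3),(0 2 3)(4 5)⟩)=no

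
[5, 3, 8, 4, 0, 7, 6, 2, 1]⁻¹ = [4, 8, 7, 1, 3, 0, 6, 5, 2]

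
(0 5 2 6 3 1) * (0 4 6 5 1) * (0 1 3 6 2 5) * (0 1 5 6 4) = (0 3 5 6 4 2 1)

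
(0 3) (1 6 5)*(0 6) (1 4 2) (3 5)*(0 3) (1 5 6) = (0 6) (1 3) (2 5 4) 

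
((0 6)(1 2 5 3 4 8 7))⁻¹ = (0 6)(1 7 8 4 3 5 2)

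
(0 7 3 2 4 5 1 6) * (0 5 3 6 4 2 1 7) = (1 4 3)(5 7 6)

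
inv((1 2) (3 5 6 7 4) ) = (1 2) (3 4 7 6 5) 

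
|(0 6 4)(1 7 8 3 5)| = 15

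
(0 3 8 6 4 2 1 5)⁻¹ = (0 5 1 2 4 6 8 3)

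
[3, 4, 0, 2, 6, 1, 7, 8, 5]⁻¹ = [2, 5, 3, 0, 1, 8, 4, 6, 7]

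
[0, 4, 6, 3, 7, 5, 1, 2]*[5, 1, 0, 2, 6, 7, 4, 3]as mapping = [0→5, 1→6, 2→4, 3→2, 4→3, 5→7, 6→1, 7→0]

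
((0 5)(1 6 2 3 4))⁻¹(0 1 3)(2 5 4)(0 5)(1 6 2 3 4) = (0 1 3)(4 5 6)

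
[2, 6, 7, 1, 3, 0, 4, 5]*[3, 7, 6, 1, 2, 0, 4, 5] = [6, 4, 5, 7, 1, 3, 2, 0]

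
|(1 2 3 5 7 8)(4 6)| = 6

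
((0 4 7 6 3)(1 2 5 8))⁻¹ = (0 3 6 7 4)(1 8 5 2)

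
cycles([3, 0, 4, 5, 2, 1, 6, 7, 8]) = (0 3 5 1)(2 4)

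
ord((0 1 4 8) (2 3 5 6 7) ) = 20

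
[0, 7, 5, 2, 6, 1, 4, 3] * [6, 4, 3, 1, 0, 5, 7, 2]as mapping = [0→6, 1→2, 2→5, 3→3, 4→7, 5→4, 6→0, 7→1]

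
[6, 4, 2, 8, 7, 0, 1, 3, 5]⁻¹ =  [5, 6, 2, 7, 1, 8, 0, 4, 3]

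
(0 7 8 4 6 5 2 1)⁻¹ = (0 1 2 5 6 4 8 7)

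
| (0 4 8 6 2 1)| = 6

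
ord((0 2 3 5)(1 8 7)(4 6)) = 12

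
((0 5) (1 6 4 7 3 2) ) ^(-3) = (0 5) (1 7) (2 4) (3 6) 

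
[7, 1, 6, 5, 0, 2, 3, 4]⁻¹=[4, 1, 5, 6, 7, 3, 2, 0]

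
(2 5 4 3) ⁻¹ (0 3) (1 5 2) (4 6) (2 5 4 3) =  (0 2) (1 4 5) (3 6) 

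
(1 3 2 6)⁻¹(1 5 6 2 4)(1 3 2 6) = (1 6 4 3 5)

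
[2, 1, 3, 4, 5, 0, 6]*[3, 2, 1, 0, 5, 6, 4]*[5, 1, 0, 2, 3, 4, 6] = [1, 0, 5, 4, 6, 2, 3] 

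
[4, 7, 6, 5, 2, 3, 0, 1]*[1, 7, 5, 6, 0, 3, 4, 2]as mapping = [0→0, 1→2, 2→4, 3→3, 4→5, 5→6, 6→1, 7→7]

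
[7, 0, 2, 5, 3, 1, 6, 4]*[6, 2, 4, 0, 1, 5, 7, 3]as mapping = [0→3, 1→6, 2→4, 3→5, 4→0, 5→2, 6→7, 7→1]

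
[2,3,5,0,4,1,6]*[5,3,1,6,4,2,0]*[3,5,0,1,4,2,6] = [5,6,0,2,4,1,3]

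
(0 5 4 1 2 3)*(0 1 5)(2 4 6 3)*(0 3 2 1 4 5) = (0 3 4)(1 5 6 2)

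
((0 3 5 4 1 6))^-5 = (0 3 5 4 1 6)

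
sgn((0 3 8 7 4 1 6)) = 1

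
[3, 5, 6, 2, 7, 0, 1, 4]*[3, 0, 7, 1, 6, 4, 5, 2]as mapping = [0→1, 1→4, 2→5, 3→7, 4→2, 5→3, 6→0, 7→6]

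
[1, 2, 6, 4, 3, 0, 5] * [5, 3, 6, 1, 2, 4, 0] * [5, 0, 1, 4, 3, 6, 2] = [4, 2, 5, 1, 0, 6, 3]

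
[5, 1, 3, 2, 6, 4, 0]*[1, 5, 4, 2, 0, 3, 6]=[3, 5, 2, 4, 6, 0, 1]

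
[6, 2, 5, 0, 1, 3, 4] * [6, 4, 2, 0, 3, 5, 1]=[1, 2, 5, 6, 4, 0, 3]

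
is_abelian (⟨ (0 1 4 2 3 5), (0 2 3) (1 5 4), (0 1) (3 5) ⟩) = no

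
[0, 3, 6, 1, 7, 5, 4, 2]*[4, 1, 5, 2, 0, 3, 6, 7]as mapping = [0→4, 1→2, 2→6, 3→1, 4→7, 5→3, 6→0, 7→5]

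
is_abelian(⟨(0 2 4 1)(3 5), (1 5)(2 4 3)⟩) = no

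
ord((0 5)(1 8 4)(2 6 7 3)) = 12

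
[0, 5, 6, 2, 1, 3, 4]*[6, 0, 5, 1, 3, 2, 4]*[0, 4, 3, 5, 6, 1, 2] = [2, 3, 6, 1, 0, 4, 5]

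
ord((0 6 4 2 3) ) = 5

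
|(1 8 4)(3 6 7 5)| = 12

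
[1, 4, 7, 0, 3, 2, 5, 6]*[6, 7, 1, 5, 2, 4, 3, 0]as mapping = [0→7, 1→2, 2→0, 3→6, 4→5, 5→1, 6→4, 7→3]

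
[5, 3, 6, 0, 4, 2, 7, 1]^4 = [7, 2, 3, 6, 4, 1, 0, 5]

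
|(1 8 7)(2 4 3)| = 3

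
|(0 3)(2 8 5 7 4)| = 10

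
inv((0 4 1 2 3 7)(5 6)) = (0 7 3 2 1 4)(5 6)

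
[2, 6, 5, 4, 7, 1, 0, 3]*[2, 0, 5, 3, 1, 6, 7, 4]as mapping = [0→5, 1→7, 2→6, 3→1, 4→4, 5→0, 6→2, 7→3]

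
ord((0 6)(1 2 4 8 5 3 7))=14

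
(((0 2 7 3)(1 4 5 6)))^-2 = (0 7)(1 5)(2 3)(4 6)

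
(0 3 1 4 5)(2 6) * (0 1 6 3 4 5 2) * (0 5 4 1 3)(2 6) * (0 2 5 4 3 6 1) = (1 3 5 6 4)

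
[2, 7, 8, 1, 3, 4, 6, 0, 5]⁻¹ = [7, 3, 0, 4, 5, 8, 6, 1, 2]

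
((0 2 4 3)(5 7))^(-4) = ()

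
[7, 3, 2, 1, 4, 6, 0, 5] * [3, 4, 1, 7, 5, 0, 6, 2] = [2, 7, 1, 4, 5, 6, 3, 0]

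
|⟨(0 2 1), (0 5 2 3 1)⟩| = 60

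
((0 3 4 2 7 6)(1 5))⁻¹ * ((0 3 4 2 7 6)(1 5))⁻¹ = (0 7 4)(2 3 6)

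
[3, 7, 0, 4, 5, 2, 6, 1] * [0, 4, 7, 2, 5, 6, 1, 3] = [2, 3, 0, 5, 6, 7, 1, 4]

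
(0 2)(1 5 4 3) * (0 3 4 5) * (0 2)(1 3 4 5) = (1 2 4 5)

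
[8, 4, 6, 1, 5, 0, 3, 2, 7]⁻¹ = [5, 3, 7, 6, 1, 4, 2, 8, 0]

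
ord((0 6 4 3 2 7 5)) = 7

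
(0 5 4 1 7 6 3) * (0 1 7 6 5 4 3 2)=(0 4 7 5 3 1 6 2)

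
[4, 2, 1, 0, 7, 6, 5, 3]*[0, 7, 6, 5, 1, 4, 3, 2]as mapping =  [0→1, 1→6, 2→7, 3→0, 4→2, 5→3, 6→4, 7→5]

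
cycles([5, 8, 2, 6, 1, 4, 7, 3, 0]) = (0 5 4 1 8) (3 6 7) 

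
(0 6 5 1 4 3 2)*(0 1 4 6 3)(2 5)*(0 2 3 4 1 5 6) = (0 4 2 5 1)(3 6)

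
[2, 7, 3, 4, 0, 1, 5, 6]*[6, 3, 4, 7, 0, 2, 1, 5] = [4, 5, 7, 0, 6, 3, 2, 1]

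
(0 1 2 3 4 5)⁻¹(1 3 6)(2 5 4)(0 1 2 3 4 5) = (0 5 3)(2 4 6)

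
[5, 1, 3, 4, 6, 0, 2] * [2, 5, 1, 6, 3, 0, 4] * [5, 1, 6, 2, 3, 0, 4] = [5, 0, 4, 2, 3, 6, 1]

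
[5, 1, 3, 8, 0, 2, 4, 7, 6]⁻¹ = [4, 1, 5, 2, 6, 0, 8, 7, 3]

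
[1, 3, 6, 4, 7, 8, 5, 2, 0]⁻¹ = [8, 0, 7, 1, 3, 6, 2, 4, 5]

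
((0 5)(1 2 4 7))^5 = (0 5)(1 2 4 7)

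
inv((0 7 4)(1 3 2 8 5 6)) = (0 4 7)(1 6 5 8 2 3)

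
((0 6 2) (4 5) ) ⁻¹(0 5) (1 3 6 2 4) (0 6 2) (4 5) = (0 5 1 3 2) (4 6) 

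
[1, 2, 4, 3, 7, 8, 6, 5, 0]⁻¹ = [8, 0, 1, 3, 2, 7, 6, 4, 5]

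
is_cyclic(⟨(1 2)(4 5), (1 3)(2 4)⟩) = no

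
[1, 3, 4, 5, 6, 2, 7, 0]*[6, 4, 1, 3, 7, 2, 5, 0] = [4, 3, 7, 2, 5, 1, 0, 6]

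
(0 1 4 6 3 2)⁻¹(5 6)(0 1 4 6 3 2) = (3 5)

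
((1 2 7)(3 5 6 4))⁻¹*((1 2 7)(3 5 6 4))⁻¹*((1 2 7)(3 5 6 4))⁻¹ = (3 5 6 4)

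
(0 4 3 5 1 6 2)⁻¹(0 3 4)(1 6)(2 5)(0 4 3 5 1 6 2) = (0 1)(2 6)(3 4 5)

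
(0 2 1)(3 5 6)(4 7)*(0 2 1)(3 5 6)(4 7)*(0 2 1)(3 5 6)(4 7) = (4 7)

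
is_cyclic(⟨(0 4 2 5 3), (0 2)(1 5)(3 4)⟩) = no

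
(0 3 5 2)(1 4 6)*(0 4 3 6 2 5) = (0 6 1 3)(2 4)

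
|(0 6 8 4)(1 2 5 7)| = 4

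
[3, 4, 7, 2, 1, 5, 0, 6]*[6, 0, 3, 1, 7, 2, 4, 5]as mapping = [0→1, 1→7, 2→5, 3→3, 4→0, 5→2, 6→6, 7→4]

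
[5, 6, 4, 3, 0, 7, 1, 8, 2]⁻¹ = [4, 6, 8, 3, 2, 0, 1, 5, 7]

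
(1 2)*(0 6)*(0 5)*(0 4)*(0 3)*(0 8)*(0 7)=(0 6 5 4 3 8 7)(1 2)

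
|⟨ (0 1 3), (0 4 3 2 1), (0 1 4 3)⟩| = 120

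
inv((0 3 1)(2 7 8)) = (0 1 3)(2 8 7)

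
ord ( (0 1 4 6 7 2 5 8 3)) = 9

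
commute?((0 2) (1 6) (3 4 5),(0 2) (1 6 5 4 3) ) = no:(0 2) (1 6) (3 4 5)*(0 2) (1 6 5 4 3) = (1 5),(0 2) (1 6 5 4 3)*(0 2) (1 6) (3 4 5) = (3 6) 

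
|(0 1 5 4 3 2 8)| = 7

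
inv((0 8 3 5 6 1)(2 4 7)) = (0 1 6 5 3 8)(2 7 4)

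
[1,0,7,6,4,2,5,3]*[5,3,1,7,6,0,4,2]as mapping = [0→3,1→5,2→2,3→4,4→6,5→1,6→0,7→7]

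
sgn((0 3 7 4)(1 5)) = 1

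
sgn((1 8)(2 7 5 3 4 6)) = 1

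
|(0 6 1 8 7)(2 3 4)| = 15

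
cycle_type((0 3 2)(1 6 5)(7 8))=2.3^2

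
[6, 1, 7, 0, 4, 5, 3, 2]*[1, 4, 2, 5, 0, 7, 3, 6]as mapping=[0→3, 1→4, 2→6, 3→1, 4→0, 5→7, 6→5, 7→2]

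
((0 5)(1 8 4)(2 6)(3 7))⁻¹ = (0 5)(1 4 8)(2 6)(3 7)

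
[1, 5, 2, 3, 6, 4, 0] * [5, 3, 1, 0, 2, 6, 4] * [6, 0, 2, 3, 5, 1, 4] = [3, 4, 0, 6, 5, 2, 1] 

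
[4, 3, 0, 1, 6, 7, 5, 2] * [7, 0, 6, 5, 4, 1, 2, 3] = [4, 5, 7, 0, 2, 3, 1, 6]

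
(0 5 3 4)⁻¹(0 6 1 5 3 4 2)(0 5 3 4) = (0 2 5 6 1 3 4)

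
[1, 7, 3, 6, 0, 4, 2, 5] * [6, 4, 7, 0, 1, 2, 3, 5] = [4, 5, 0, 3, 6, 1, 7, 2]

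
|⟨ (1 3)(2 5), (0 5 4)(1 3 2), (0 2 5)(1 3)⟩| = 720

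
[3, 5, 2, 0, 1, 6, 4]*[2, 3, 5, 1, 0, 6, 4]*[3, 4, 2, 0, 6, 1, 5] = [4, 5, 1, 2, 0, 6, 3]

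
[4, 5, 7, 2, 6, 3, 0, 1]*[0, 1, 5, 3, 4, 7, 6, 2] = [4, 7, 2, 5, 6, 3, 0, 1]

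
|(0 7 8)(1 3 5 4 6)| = 15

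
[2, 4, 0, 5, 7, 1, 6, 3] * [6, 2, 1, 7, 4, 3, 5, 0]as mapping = [0→1, 1→4, 2→6, 3→3, 4→0, 5→2, 6→5, 7→7]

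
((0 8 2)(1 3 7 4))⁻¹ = (0 2 8)(1 4 7 3)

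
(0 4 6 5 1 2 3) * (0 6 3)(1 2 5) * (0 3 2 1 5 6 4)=(1 6 5)(2 3 4)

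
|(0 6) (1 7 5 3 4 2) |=6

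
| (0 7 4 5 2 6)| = 6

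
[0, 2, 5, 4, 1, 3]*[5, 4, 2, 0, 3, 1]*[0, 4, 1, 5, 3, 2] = [2, 1, 4, 5, 3, 0]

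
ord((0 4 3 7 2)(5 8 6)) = 15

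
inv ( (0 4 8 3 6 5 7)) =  (0 7 5 6 3 8 4)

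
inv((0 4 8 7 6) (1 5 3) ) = (0 6 7 8 4) (1 3 5) 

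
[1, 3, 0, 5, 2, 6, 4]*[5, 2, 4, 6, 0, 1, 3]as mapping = [0→2, 1→6, 2→5, 3→1, 4→4, 5→3, 6→0]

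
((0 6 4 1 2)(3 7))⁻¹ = (0 2 1 4 6)(3 7)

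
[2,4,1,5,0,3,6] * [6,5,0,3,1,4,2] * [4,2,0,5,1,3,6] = [4,2,3,1,6,5,0]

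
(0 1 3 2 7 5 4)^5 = (0 5 2 1 4 7 3)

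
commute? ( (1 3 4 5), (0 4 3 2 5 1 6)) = no: (1 3 4 5)*(0 4 3 2 5 1 6) = (0 4 1 2 5 6), (0 4 3 2 5 1 6)*(1 3 4 5) = (0 5 3 2 1 6)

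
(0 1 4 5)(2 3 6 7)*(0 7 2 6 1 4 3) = (0 4 5 7 6 2)(1 3)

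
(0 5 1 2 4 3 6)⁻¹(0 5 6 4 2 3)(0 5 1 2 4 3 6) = (0 3 4 6 5 1)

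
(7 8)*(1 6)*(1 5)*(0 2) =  (0 2)(1 6 5)(7 8)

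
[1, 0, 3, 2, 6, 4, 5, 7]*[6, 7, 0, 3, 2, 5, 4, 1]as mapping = [0→7, 1→6, 2→3, 3→0, 4→4, 5→2, 6→5, 7→1]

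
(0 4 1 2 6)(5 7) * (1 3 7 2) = (0 4 3 7 5 2 6)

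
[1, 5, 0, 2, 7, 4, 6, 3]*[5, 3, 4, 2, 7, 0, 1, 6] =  [3, 0, 5, 4, 6, 7, 1, 2]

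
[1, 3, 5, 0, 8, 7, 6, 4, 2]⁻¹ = [3, 0, 8, 1, 7, 2, 6, 5, 4]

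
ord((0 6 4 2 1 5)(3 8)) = 6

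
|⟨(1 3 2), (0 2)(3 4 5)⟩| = 720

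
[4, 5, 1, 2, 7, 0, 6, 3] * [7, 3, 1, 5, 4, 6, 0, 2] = [4, 6, 3, 1, 2, 7, 0, 5]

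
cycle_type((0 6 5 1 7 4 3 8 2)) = 9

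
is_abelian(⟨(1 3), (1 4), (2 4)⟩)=no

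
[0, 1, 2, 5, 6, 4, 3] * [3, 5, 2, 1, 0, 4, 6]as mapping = [0→3, 1→5, 2→2, 3→4, 4→6, 5→0, 6→1]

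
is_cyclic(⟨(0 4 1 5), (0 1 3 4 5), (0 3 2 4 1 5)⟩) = no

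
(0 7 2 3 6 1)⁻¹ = (0 1 6 3 2 7)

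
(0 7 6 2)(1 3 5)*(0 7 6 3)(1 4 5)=(0 6 2 7 3 1)(4 5)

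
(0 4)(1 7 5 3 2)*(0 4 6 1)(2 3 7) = (0 6 1 2)(5 7)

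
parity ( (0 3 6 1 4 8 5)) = even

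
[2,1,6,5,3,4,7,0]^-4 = [0,1,2,4,5,3,6,7]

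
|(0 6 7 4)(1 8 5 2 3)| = 20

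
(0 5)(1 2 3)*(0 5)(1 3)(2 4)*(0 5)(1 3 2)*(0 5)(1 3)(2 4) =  (1 2)(3 4)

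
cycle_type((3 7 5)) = 3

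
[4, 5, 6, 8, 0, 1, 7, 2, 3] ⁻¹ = [4, 5, 7, 8, 0, 1, 2, 6, 3] 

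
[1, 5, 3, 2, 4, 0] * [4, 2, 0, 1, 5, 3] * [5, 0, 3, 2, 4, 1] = [3, 2, 0, 5, 1, 4]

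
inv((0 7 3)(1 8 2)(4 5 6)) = (0 3 7)(1 2 8)(4 6 5)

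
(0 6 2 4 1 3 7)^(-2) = (0 3 4 6 7 1 2)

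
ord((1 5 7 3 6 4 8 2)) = 8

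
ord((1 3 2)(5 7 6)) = 3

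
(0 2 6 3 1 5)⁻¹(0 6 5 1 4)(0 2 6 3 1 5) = (0 5 4 2 3)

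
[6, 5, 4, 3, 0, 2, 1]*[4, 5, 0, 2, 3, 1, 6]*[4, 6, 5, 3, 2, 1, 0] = [0, 6, 3, 5, 2, 4, 1]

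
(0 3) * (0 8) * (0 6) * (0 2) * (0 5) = (0 3 8 6 2 5)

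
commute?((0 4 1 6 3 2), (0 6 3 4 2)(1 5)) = no:(0 4 1 6 3 2) * (0 6 3 4 2)(1 5) = (0 2 6 4 5 1 3), (0 6 3 4 2)(1 5) * (0 4 1 6 3 2) = (0 3 1 5 6 2 4)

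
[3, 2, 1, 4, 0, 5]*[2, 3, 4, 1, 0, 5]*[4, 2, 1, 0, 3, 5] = [2, 3, 0, 4, 1, 5]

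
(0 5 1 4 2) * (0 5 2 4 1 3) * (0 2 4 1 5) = (0 4 1 5 3 2)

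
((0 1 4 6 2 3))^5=(0 3 2 6 4 1)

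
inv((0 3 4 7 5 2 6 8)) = (0 8 6 2 5 7 4 3)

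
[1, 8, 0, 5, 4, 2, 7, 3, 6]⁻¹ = [2, 0, 5, 7, 4, 3, 8, 6, 1]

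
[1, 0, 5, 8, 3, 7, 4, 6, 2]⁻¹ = [1, 0, 8, 4, 6, 2, 7, 5, 3]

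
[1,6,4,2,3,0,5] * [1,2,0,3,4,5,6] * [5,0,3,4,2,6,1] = [3,1,2,5,4,0,6]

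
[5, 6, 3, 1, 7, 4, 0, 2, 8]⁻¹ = [6, 3, 7, 2, 5, 0, 1, 4, 8]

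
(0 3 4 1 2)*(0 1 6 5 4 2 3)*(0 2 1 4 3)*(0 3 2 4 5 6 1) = (0 4 1 3)(2 5)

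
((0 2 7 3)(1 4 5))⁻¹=(0 3 7 2)(1 5 4)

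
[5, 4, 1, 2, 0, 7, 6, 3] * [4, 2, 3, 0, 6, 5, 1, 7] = [5, 6, 2, 3, 4, 7, 1, 0]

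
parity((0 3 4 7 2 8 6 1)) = odd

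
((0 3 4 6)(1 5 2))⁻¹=(0 6 4 3)(1 2 5)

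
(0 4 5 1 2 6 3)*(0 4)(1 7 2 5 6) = (1 5 7 2)(3 4 6)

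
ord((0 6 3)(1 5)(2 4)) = 6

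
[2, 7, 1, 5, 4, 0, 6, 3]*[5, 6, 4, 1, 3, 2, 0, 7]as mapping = [0→4, 1→7, 2→6, 3→2, 4→3, 5→5, 6→0, 7→1]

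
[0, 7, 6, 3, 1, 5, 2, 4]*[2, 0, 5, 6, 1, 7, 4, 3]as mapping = [0→2, 1→3, 2→4, 3→6, 4→0, 5→7, 6→5, 7→1]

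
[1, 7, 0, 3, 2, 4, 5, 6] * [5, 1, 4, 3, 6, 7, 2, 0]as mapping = [0→1, 1→0, 2→5, 3→3, 4→4, 5→6, 6→7, 7→2]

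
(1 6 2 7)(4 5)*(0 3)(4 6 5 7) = (0 3)(1 5 6 2 4 7)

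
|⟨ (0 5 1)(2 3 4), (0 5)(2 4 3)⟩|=18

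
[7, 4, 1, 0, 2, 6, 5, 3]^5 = [3, 2, 4, 7, 1, 6, 5, 0]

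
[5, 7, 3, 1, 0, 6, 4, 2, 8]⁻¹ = [4, 3, 7, 2, 6, 0, 5, 1, 8]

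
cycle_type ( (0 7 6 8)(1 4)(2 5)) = 2^2.4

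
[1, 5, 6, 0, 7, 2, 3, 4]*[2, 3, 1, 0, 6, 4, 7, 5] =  [3, 4, 7, 2, 5, 1, 0, 6]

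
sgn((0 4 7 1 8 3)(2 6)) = 1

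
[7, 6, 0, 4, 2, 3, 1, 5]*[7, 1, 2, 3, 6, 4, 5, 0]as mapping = [0→0, 1→5, 2→7, 3→6, 4→2, 5→3, 6→1, 7→4]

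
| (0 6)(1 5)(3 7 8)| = 6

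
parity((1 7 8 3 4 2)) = odd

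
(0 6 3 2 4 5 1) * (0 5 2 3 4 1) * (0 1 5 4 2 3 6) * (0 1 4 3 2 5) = (0 1 3 6 5 4 2)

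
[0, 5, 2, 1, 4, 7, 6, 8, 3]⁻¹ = [0, 3, 2, 8, 4, 1, 6, 5, 7]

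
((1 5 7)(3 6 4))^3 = ()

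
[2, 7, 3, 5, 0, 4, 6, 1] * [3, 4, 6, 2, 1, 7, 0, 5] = [6, 5, 2, 7, 3, 1, 0, 4]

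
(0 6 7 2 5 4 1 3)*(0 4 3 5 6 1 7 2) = (0 1 5 3 4 7)(2 6)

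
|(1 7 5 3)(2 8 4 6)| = 4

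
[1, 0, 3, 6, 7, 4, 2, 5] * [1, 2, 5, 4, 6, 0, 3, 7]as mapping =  [0→2, 1→1, 2→4, 3→3, 4→7, 5→6, 6→5, 7→0]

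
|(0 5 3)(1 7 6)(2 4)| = 6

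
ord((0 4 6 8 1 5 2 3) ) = 8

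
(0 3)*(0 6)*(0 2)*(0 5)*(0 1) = (0 3 6 2 5 1)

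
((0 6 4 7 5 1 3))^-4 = (0 7 3 4 1 6 5)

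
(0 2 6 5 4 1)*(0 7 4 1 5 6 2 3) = (0 3) (1 7 4 5) 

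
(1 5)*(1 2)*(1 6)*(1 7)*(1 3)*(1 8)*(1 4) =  (1 5 2 6 7 3 8 4)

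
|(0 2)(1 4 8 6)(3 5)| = 4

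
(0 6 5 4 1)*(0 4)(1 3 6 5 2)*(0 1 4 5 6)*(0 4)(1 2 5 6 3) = (0 3 4 1 6 5 2)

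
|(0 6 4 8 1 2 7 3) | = 8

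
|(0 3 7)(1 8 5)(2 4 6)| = 3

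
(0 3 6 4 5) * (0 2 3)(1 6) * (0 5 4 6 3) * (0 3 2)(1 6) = (0 5)(1 2 3 6)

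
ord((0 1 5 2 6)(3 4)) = 10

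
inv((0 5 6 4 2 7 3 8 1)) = (0 1 8 3 7 2 4 6 5)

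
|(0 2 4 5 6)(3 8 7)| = 15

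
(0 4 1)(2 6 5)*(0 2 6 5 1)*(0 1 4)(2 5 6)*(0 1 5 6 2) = (0 1 6 4 5)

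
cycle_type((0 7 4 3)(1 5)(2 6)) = 2^2.4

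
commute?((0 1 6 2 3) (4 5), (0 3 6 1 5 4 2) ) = no:(0 1 6 2 3) (4 5)*(0 3 6 1 5 4 2) = (0 5 2 6), (0 3 6 1 5 4 2)*(0 1 6 2 3) (4 5) = (1 4 3 2) 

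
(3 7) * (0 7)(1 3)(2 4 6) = (0 7 1 3)(2 4 6)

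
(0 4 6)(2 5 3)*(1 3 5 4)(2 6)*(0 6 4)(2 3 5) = (0 1 5 2)(3 4)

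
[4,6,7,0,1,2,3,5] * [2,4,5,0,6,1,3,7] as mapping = [0→6,1→3,2→7,3→2,4→4,5→5,6→0,7→1] 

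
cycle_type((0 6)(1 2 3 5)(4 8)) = 2^2.4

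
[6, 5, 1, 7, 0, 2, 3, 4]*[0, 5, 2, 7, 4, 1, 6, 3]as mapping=[0→6, 1→1, 2→5, 3→3, 4→0, 5→2, 6→7, 7→4]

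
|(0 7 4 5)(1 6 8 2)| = 4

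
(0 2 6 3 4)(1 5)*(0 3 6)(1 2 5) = (0 5 2)(3 4)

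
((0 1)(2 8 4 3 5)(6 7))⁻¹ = (0 1)(2 5 3 4 8)(6 7)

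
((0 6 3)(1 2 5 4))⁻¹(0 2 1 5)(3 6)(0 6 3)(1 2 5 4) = (0 3)(2 4 6 5)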